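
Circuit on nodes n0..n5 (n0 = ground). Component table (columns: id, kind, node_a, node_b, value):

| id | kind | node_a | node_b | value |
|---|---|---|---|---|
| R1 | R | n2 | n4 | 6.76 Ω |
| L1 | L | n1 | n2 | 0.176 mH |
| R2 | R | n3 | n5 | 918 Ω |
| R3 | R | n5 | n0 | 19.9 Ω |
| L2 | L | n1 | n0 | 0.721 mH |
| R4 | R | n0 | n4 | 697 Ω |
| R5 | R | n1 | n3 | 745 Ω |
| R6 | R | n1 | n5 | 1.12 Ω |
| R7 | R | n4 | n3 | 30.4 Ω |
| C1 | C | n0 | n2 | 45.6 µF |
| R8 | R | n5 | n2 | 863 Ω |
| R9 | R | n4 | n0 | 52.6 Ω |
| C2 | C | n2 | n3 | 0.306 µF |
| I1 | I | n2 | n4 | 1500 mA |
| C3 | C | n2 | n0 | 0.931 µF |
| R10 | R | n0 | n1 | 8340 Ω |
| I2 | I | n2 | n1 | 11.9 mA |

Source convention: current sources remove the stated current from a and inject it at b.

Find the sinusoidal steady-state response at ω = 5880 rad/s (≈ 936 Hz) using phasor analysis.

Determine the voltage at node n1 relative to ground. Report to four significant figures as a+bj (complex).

Element admittances at ω=5880 rad/s:
  Y(R1) = 0.1479+0.000j S between n2,n4
  Y(L1) = 0.000-0.9663j S between n1,n2
  Y(R2) = 0.001089+0.000j S between n3,n5
  Y(R3) = 0.05025+0.000j S between n5,n0
  Y(L2) = 0.000-0.2359j S between n1,n0
  Y(R4) = 0.001435+0.000j S between n0,n4
  Y(R5) = 0.001342+0.000j S between n1,n3
  Y(R6) = 0.8929+0.000j S between n1,n5
  Y(R7) = 0.03289+0.000j S between n4,n3
  Y(C1) = 0.000+0.2681j S between n0,n2
  Y(R8) = 0.001159+0.000j S between n5,n2
  Y(R9) = 0.01901+0.000j S between n4,n0
  Y(C2) = 0.000+0.001799j S between n2,n3
  I1: injects 1.5 A into n4 (from n2)
  Y(C3) = 0.000+0.005474j S between n2,n0
  Y(R10) = 0.0001199+0.000j S between n0,n1
  I2: injects 0.0119 A into n1 (from n2)
Assemble and solve the 5×5 MNA system:
  V(n1)=-0.7280+1.400j  V(n2)=-0.9755+1.674j  V(n3)=7.298+0.9654j  V(n4)=7.929+1.388j  V(n5)=-0.6804+1.325j

-0.7280+1.400j V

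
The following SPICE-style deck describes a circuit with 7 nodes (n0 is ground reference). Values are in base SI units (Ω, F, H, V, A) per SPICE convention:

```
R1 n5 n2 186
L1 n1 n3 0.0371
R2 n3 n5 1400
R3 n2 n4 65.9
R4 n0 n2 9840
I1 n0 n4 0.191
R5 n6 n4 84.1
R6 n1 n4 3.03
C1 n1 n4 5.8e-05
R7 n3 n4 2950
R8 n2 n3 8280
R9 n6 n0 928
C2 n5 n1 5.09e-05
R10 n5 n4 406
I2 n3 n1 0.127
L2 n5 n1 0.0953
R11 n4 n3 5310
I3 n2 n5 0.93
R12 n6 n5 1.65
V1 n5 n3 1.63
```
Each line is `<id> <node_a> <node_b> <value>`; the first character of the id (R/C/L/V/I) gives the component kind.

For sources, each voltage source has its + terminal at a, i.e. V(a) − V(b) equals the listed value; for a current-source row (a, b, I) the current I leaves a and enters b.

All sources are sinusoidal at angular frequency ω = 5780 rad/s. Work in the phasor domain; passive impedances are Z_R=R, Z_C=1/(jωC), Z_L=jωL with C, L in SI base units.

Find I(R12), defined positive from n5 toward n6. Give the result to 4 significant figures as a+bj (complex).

Element admittances at ω=5780 rad/s:
  Y(R1) = 0.005376+0.000j S between n5,n2
  Y(L1) = 0.000-0.004663j S between n1,n3
  Y(R2) = 0.0007143+0.000j S between n3,n5
  Y(R3) = 0.01517+0.000j S between n2,n4
  Y(R4) = 0.0001016+0.000j S between n0,n2
  I1: injects 0.191 A into n4 (from n0)
  Y(R5) = 0.01189+0.000j S between n6,n4
  Y(R6) = 0.3300+0.000j S between n1,n4
  Y(C1) = 0.000+0.3352j S between n1,n4
  Y(R7) = 0.0003390+0.000j S between n3,n4
  Y(R8) = 0.0001208+0.000j S between n2,n3
  Y(R9) = 0.001078+0.000j S between n6,n0
  Y(C2) = 0.000+0.2942j S between n5,n1
  Y(R10) = 0.002463+0.000j S between n5,n4
  I2: injects 0.127 A into n1 (from n3)
  Y(L2) = 0.000-0.001815j S between n5,n1
  Y(R11) = 0.0001883+0.000j S between n4,n3
  I3: injects 0.93 A into n5 (from n2)
  Y(R12) = 0.6061+0.000j S between n6,n5
  V1: constraint V(n5)−V(n3) = 1.63
Assemble and solve the 7×7 MNA system:
  V(n1)=166.1+1.100j  V(n2)=120.0+1.263j  V(n3)=164.6-0.1567j  V(n4)=165.4+1.786j  V(n5)=166.2-0.1567j  V(n6)=165.9-0.1191j
  i(V1)=0.1250+0.005939j

0.1857-0.02278j A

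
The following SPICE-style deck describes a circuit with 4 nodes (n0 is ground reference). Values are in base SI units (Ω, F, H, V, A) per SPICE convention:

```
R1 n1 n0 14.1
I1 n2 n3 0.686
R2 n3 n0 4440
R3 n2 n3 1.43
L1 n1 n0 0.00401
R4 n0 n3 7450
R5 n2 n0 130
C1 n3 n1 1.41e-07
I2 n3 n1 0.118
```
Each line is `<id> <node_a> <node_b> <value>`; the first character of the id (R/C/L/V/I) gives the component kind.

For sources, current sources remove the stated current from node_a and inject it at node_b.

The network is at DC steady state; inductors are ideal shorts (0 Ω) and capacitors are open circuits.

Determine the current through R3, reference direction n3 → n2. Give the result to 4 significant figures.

Element admittances at DC:
  Y(R1) = 0.07092 S between n1,n0
  I1: injects 0.686 A into n3 (from n2)
  Y(R2) = 0.0002252 S between n3,n0
  Y(R3) = 0.6993 S between n2,n3
  L1: short n1↔n0 (DC inductor)
  Y(R4) = 0.0001342 S between n0,n3
  Y(R5) = 0.007692 S between n2,n0
  Y(C1) = 0.000 S between n3,n1
  I2: injects 0.118 A into n1 (from n3)
Assemble and solve the 4×4 MNA system:
  V(n1)=0.000  V(n2)=-14.69  V(n3)=-13.87
  i(L1)=0.1180

0.5730 A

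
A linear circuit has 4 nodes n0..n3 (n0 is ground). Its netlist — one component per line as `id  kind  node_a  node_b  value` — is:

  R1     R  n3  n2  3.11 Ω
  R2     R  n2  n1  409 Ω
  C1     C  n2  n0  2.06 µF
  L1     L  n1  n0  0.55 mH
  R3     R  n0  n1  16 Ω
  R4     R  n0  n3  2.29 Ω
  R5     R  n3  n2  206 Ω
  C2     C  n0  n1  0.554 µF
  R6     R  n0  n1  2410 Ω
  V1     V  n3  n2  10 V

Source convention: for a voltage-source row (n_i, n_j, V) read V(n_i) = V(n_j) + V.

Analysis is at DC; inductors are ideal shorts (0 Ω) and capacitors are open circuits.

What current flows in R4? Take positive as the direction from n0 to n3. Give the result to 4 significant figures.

-0.02431 A

Apply KCL at each of the 3 non-ground nodes and solve the resulting linear system.
Node n1: branches {R2, L1, R3, C2, R6} → V_1 = 0.000
Node n2: branches {R1, R2, C1, R5, V1} → V_2 = -9.944
Node n3: branches {R1, R4, R5, V1} → V_3 = 0.05568
Source currents: i(L1)=-0.02431, i(V1)=-3.288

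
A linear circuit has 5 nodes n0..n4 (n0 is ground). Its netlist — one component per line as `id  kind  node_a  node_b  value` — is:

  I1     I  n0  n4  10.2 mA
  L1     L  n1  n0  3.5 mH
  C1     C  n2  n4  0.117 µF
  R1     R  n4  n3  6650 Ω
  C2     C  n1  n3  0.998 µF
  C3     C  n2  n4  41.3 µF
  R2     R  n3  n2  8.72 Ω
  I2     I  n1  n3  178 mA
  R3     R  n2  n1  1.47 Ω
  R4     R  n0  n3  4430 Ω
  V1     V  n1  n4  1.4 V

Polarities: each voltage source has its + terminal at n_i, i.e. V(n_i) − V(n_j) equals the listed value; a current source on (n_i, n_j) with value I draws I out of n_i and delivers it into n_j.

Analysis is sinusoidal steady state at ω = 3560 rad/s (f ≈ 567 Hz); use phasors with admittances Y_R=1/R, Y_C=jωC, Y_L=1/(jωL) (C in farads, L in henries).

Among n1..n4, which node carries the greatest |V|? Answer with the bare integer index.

3

Element admittances at ω=3560 rad/s:
  I1: injects 0.0102 A into n4 (from n0)
  Y(L1) = 0.000-0.08026j S between n1,n0
  Y(C1) = 0.000+0.0004165j S between n2,n4
  Y(R1) = 0.0001504+0.000j S between n4,n3
  Y(C2) = 0.000+0.003553j S between n1,n3
  Y(C3) = 0.000+0.1470j S between n2,n4
  Y(R2) = 0.1147+0.000j S between n3,n2
  I2: injects 0.178 A into n3 (from n1)
  Y(R3) = 0.6803+0.000j S between n2,n1
  Y(R4) = 0.0002257+0.000j S between n0,n3
  V1: constraint V(n1)−V(n4) = 1.4
Assemble and solve the 5×5 MNA system:
  V(n1)=-0.0007916+0.1223j  V(n2)=0.1813-0.2294j  V(n3)=1.713-0.2814j  V(n4)=-1.401+0.1223j
  i(V1)=-0.06252-0.2332j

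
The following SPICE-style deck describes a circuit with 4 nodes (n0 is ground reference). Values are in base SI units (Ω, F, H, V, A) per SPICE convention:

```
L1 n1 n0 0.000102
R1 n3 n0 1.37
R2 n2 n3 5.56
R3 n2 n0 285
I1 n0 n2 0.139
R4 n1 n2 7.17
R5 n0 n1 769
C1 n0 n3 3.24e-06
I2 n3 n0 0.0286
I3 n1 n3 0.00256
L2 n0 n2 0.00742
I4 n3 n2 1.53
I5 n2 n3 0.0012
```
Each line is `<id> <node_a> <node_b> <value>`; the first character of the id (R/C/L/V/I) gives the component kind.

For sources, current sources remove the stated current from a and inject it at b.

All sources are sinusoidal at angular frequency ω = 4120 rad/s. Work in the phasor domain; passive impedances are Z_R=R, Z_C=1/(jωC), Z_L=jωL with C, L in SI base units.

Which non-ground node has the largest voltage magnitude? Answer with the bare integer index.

2

MNA unknowns: 3 node voltages V₁..V_3
L1: Y=0.000-2.380j on G[1,0]
R1: Y=0.7299+0.000j on G[3,0]
R2: Y=0.1799+0.000j on G[2,3]
R3: Y=0.003509+0.000j on G[2,0]
I1: z[0]−=0.139, z[2]+=0.139
R4: Y=0.1395+0.000j on G[1,2]
R5: Y=0.001300+0.000j on G[0,1]
C1: Y=0.000+0.01335j on G[0,3]
I2: z[3]−=0.0286, z[0]+=0.0286
I3: z[1]−=0.00256, z[3]+=0.00256
L2: Y=0.000-0.03271j on G[0,2]
I4: z[3]−=1.53, z[2]+=1.53
I5: z[2]−=0.0012, z[3]+=0.0012
solve → V1=-0.02308+0.2728j, V2=4.649+0.6691j, V3=-0.7878+0.1438j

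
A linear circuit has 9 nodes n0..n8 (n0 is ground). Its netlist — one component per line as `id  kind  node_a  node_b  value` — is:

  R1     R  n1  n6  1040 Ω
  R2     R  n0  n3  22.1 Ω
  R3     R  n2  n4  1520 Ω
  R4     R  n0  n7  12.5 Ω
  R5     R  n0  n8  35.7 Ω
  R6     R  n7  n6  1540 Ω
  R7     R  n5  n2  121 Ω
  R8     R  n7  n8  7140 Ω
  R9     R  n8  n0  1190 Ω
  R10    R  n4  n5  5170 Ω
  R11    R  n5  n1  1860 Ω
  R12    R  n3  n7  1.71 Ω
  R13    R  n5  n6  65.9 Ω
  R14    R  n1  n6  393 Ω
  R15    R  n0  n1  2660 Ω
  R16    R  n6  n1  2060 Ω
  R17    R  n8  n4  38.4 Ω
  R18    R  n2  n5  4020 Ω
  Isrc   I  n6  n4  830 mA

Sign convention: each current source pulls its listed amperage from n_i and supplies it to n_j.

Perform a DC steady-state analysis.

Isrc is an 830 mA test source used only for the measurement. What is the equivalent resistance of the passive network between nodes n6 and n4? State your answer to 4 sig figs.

MNA unknowns: 8 node voltages V₁..V_8
R1: Y=0.0009615 on G[1,6]
R2: Y=0.04525 on G[0,3]
R3: Y=0.0006579 on G[2,4]
R4: Y=0.08000 on G[0,7]
R5: Y=0.02801 on G[0,8]
R6: Y=0.0006494 on G[7,6]
R7: Y=0.008264 on G[5,2]
R8: Y=0.0001401 on G[7,8]
R9: Y=0.0008403 on G[8,0]
R10: Y=0.0001934 on G[4,5]
R11: Y=0.0005376 on G[5,1]
R12: Y=0.5848 on G[3,7]
R13: Y=0.01517 on G[5,6]
R14: Y=0.002545 on G[1,6]
R15: Y=0.0003759 on G[0,1]
R16: Y=0.0004854 on G[6,1]
R17: Y=0.02604 on G[8,4]
R18: Y=0.0002488 on G[2,5]
Isrc: z[6]−=0.83, z[4]+=0.83
solve → V1=-420.9, V2=-400.2, V3=-2.236, V4=33.13, V5=-433.7, V6=-458.9, V7=-2.409, V8=15.67

R_eq = 592.8 Ω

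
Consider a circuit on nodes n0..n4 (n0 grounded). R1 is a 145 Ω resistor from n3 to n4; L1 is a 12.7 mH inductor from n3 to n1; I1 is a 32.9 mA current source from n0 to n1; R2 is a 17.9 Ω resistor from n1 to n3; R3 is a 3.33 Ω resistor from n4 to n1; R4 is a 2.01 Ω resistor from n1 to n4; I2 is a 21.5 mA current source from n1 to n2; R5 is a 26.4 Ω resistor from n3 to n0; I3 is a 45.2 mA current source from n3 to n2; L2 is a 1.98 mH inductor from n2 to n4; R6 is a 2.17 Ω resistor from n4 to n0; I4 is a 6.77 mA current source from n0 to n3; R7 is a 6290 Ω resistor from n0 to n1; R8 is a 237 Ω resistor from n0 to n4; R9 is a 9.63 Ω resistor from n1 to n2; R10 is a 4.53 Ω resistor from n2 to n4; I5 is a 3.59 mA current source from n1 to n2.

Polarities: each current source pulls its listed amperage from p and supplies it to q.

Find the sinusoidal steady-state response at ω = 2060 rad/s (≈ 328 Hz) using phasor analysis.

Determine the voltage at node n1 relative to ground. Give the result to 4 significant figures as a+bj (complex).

0.1018+0.02833j V

Apply KCL at each of the 4 non-ground nodes and solve the resulting linear system.
Node n1: branches {L1, I1, R2, R3, R4, I2, R7, R9, I5} → V_1 = 0.1018+0.02833j
Node n2: branches {I2, I3, L2, R9, R10, I5} → V_2 = 0.2406+0.1171j
Node n3: branches {R1, L1, R2, R5, I3, I4} → V_3 = -0.2612-0.1214j
Node n4: branches {R1, R3, R4, L2, R6, R8, R10} → V_4 = 0.1065+0.009882j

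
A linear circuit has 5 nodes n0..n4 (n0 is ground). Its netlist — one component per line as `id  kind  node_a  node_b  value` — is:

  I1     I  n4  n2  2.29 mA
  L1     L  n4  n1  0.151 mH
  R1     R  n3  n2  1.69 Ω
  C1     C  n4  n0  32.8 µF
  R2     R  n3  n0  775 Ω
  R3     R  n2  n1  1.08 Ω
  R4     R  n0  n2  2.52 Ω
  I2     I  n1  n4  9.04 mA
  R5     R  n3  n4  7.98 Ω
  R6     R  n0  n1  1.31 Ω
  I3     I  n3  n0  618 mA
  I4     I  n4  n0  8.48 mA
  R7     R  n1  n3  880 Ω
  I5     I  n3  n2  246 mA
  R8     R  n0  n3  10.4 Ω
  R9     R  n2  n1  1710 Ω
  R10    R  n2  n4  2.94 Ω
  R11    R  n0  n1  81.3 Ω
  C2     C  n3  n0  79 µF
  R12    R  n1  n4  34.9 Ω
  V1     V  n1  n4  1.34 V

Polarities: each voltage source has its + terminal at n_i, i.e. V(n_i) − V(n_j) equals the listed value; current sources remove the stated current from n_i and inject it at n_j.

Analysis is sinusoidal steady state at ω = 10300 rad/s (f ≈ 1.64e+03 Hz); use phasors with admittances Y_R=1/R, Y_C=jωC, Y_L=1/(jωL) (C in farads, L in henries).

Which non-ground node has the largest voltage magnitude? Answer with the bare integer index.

Apply KCL at each of the 4 non-ground nodes and solve the resulting linear system.
Node n1: branches {L1, R3, I2, R6, R7, R9, R11, R12, V1} → V_1 = 0.3314+0.4947j
Node n2: branches {I1, R1, R3, R4, I5, R9, R10} → V_2 = -0.009169+0.4953j
Node n3: branches {R1, R2, R5, I3, R7, I5, R8, C2} → V_3 = -0.3936+0.8288j
Node n4: branches {I1, L1, C1, I2, R5, I4, R10, R12, V1} → V_4 = -1.009+0.4947j
Source currents: i(V1)=-0.6208+0.4788j

4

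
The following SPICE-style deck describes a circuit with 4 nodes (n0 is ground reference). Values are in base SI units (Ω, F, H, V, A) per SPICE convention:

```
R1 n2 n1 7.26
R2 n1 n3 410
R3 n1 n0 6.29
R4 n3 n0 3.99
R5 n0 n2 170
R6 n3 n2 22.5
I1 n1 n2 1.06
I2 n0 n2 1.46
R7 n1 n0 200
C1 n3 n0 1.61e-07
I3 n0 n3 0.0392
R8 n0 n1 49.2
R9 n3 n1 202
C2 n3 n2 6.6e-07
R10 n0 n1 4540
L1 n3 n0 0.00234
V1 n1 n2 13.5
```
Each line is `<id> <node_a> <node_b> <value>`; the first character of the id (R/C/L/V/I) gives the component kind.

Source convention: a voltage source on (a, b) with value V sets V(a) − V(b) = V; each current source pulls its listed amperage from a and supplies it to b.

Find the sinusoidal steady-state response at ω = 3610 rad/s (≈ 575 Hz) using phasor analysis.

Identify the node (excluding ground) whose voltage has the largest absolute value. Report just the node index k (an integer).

MNA unknowns: 3 node voltages V₁..V_3 plus 1 source current (V1)
R1: Y=0.1377+0.000j on G[2,1]
R2: Y=0.002439+0.000j on G[1,3]
R3: Y=0.1590+0.000j on G[1,0]
R4: Y=0.2506+0.000j on G[3,0]
R5: Y=0.005882+0.000j on G[0,2]
R6: Y=0.04444+0.000j on G[3,2]
I1: z[1]−=1.06, z[2]+=1.06
I2: z[0]−=1.46, z[2]+=1.46
R7: Y=0.005000+0.000j on G[1,0]
C1: Y=0.000+0.0005812j on G[3,0]
I3: z[0]−=0.0392, z[3]+=0.0392
R8: Y=0.02033+0.000j on G[0,1]
R9: Y=0.004950+0.000j on G[3,1]
C2: Y=0.000+0.002383j on G[3,2]
R10: Y=0.0002203+0.000j on G[0,1]
L1: Y=0.000-0.1184j on G[3,0]
V1: row V1−V2=13.5, i_V1 at 1,2
solve → V1=8.770+0.01201j, V2=-4.730+0.01201j, V3=-0.2949-0.1477j
aux → i_V1=-4.605-0.003397j

1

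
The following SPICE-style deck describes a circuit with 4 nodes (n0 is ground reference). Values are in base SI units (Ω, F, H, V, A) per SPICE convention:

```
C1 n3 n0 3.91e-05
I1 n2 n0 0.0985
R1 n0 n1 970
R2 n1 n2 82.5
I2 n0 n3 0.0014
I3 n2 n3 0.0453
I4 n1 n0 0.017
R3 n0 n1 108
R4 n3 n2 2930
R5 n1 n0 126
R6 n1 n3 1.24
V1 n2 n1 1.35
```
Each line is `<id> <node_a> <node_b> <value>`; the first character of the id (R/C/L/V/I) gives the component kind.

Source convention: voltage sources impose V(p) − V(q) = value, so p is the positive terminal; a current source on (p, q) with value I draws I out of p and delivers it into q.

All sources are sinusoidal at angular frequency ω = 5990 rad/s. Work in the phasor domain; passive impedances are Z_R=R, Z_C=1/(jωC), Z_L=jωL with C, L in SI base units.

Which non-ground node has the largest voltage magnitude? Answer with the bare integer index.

2

MNA unknowns: 3 node voltages V₁..V_3 plus 1 source current (V1)
C1: Y=0.000+0.2342j on G[3,0]
I1: z[2]−=0.0985, z[0]+=0.0985
R1: Y=0.001031+0.000j on G[0,1]
R2: Y=0.01212+0.000j on G[1,2]
I2: z[0]−=0.0014, z[3]+=0.0014
I3: z[2]−=0.0453, z[3]+=0.0453
I4: z[1]−=0.017, z[0]+=0.017
R3: Y=0.009259+0.000j on G[0,1]
R4: Y=0.0003413+0.000j on G[3,2]
R5: Y=0.007937+0.000j on G[1,0]
R6: Y=0.8065+0.000j on G[1,3]
V1: row V2−V1=1.35, i_V1 at 2,1
solve → V1=-0.2304+0.4589j, V2=1.120+0.4589j, V3=-0.03571+0.4692j
aux → i_V1=-0.1606+3.538e-06j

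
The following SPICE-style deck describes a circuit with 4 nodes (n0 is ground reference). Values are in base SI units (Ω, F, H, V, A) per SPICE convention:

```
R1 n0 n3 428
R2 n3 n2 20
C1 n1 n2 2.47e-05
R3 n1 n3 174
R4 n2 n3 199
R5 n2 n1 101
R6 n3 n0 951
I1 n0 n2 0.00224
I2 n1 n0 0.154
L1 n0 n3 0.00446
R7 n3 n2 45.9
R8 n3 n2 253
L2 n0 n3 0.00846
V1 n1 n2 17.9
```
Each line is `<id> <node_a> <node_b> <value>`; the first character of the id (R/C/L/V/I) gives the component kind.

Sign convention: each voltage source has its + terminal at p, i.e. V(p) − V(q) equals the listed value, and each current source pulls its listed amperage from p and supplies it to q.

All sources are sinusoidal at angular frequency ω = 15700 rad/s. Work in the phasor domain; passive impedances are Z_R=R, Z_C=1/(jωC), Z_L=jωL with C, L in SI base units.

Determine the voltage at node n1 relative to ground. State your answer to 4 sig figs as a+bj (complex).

13.90-6.794j V

Element admittances at ω=15700 rad/s:
  Y(R1) = 0.002336+0.000j S between n0,n3
  Y(R2) = 0.05000+0.000j S between n3,n2
  Y(C1) = 0.000+0.3878j S between n1,n2
  Y(R3) = 0.005747+0.000j S between n1,n3
  Y(R4) = 0.005025+0.000j S between n2,n3
  Y(R5) = 0.009901+0.000j S between n2,n1
  Y(R6) = 0.001052+0.000j S between n3,n0
  I1: injects 0.00224 A into n2 (from n0)
  I2: injects 0.154 A into n0 (from n1)
  Y(L1) = 0.000-0.01428j S between n0,n3
  Y(R7) = 0.02179+0.000j S between n3,n2
  Y(R8) = 0.003953+0.000j S between n3,n2
  Y(L2) = 0.000-0.007529j S between n0,n3
  V1: constraint V(n1)−V(n2) = 17.9
Assemble and solve the 4×4 MNA system:
  V(n1)=13.90-6.794j  V(n2)=-3.999-6.794j  V(n3)=-1.055-6.794j
  i(V1)=-0.4172-6.941j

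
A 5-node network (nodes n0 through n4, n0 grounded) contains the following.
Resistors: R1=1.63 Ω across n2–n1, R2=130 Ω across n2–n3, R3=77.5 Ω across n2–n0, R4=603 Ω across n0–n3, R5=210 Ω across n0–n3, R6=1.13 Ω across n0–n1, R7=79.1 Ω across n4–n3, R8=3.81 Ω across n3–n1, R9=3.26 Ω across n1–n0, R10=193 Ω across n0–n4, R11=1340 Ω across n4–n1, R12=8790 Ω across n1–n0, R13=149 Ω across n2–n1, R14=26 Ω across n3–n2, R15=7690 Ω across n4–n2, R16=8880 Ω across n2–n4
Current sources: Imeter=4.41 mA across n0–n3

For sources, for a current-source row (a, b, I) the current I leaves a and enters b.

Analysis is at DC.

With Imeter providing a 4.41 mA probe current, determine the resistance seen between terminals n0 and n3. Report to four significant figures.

R_eq = 3.933 Ω

MNA unknowns: 4 node voltages V₁..V_4
R1: Y=0.6135 on G[2,1]
R2: Y=0.007692 on G[2,3]
R3: Y=0.01290 on G[2,0]
R4: Y=0.001658 on G[0,3]
R5: Y=0.004762 on G[0,3]
R6: Y=0.8850 on G[0,1]
R7: Y=0.01264 on G[4,3]
R8: Y=0.2625 on G[3,1]
R9: Y=0.3067 on G[1,0]
R10: Y=0.005181 on G[0,4]
R11: Y=0.0007463 on G[4,1]
R12: Y=0.0001138 on G[1,0]
R13: Y=0.006711 on G[2,1]
R14: Y=0.03846 on G[3,2]
R15: Y=0.0001300 on G[4,2]
R16: Y=0.0001126 on G[2,4]
Imeter: z[0]−=0.00441, z[3]+=0.00441
solve → V1=0.003508, V2=0.004384, V3=0.01734, V4=0.01185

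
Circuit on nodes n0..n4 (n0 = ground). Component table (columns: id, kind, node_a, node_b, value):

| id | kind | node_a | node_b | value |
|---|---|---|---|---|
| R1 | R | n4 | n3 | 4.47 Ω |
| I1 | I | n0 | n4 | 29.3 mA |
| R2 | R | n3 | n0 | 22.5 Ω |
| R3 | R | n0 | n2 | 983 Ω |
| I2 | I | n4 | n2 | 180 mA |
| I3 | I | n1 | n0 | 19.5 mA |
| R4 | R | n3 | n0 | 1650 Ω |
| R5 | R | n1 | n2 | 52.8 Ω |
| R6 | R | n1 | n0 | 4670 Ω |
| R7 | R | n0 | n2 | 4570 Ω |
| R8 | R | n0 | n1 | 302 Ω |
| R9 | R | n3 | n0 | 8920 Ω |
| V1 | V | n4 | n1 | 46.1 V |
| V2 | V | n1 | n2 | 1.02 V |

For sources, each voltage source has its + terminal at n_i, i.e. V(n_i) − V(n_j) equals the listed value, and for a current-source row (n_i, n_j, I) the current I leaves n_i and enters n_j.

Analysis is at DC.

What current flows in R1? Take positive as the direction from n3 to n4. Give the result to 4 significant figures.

MNA unknowns: 4 node voltages V₁..V_4 plus 2 source currents (V1, V2)
R1: Y=0.2237 on G[4,3]
I1: z[0]−=0.0293, z[4]+=0.0293
R2: Y=0.04444 on G[3,0]
R3: Y=0.001017 on G[0,2]
I2: z[4]−=0.18, z[2]+=0.18
I3: z[1]−=0.0195, z[0]+=0.0195
R4: Y=0.0006061 on G[3,0]
R5: Y=0.01894 on G[1,2]
R6: Y=0.0002141 on G[1,0]
R7: Y=0.0002188 on G[0,2]
R8: Y=0.003311 on G[0,1]
R9: Y=0.0001121 on G[3,0]
V1: row V4−V1=46.1, i_V1 at 4,1
V2: row V1−V2=1.02, i_V2 at 1,2
solve → V1=-40.65, V2=-41.67, V3=4.531, V4=5.446
aux → i_V1=-0.3553, i_V2=-0.2508

-0.2046 A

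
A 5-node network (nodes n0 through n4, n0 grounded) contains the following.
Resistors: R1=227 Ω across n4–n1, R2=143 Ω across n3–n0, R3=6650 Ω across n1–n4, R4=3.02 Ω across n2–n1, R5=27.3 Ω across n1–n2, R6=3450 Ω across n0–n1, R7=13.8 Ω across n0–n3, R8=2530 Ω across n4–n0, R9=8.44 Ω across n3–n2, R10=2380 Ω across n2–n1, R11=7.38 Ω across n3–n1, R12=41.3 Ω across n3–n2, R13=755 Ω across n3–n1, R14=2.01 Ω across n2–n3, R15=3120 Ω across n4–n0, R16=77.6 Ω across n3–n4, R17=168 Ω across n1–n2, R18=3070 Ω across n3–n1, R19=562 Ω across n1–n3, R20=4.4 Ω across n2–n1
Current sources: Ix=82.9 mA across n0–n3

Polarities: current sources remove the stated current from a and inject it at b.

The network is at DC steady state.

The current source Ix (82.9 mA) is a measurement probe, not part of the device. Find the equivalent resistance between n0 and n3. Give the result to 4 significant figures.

R_eq = 12.43 Ω

MNA unknowns: 4 node voltages V₁..V_4
R1: Y=0.004405 on G[4,1]
R2: Y=0.006993 on G[3,0]
R3: Y=0.0001504 on G[1,4]
R4: Y=0.3311 on G[2,1]
R5: Y=0.03663 on G[1,2]
R6: Y=0.0002899 on G[0,1]
R7: Y=0.07246 on G[0,3]
R8: Y=0.0003953 on G[4,0]
R9: Y=0.1185 on G[3,2]
R10: Y=0.0004202 on G[2,1]
R11: Y=0.1355 on G[3,1]
R12: Y=0.02421 on G[3,2]
R13: Y=0.001325 on G[3,1]
R14: Y=0.4975 on G[2,3]
R15: Y=0.0003205 on G[4,0]
R16: Y=0.01289 on G[3,4]
R17: Y=0.005952 on G[1,2]
R18: Y=0.0003257 on G[3,1]
R19: Y=0.001779 on G[1,3]
R20: Y=0.2273 on G[2,1]
Ix: z[0]−=0.0829, z[3]+=0.0829
solve → V1=1.030, V2=1.030, V3=1.031, V4=0.9898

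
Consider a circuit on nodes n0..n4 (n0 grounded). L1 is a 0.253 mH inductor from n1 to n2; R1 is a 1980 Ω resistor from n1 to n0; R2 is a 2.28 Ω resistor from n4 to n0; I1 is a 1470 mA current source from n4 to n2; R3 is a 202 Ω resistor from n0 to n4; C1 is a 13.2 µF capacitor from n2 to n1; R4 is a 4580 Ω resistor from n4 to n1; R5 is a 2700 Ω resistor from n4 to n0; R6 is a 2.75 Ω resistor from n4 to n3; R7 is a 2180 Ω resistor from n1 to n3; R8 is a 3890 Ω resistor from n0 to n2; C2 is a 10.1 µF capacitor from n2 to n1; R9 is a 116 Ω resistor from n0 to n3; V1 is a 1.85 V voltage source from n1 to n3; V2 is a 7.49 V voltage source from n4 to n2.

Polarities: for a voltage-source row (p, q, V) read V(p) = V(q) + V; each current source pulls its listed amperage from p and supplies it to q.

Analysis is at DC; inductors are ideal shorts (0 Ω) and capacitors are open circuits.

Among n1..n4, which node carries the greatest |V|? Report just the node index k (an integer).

Element admittances at DC:
  L1: short n1↔n2 (DC inductor)
  Y(R1) = 0.0005051 S between n1,n0
  Y(R2) = 0.4386 S between n4,n0
  I1: injects 1.47 A into n2 (from n4)
  Y(R3) = 0.004950 S between n0,n4
  Y(C1) = 0.000 S between n2,n1
  Y(R4) = 0.0002183 S between n4,n1
  Y(R5) = 0.0003704 S between n4,n0
  Y(R6) = 0.3636 S between n4,n3
  Y(R7) = 0.0004587 S between n1,n3
  Y(R8) = 0.0002571 S between n0,n2
  Y(C2) = 0.000 S between n2,n1
  Y(R9) = 0.008621 S between n0,n3
  V1: constraint V(n1)−V(n3) = 1.85
  V2: constraint V(n4)−V(n2) = 7.49
Assemble and solve the 7×7 MNA system:
  V(n1)=-7.300  V(n2)=-7.300  V(n3)=-9.150  V(n4)=0.1902
  i(L1)=3.481  i(V1)=-3.476  i(V2)=-4.952

3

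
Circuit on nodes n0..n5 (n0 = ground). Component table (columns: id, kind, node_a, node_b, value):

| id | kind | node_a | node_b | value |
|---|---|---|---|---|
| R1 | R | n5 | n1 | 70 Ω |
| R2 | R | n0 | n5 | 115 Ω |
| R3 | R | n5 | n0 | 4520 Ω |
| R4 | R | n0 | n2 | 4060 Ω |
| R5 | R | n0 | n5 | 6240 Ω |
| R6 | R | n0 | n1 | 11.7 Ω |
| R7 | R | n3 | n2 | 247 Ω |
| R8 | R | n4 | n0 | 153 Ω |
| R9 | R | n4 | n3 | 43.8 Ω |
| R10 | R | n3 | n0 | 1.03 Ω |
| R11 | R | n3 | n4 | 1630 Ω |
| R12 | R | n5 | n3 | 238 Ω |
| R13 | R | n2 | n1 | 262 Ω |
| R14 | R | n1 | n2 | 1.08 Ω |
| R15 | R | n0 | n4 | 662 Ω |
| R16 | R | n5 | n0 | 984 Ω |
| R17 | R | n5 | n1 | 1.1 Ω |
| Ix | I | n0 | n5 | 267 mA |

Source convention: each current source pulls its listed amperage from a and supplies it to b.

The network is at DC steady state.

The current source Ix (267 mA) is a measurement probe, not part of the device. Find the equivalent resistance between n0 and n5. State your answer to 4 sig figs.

R_eq = 10.41 Ω

Apply KCL at each of the 5 non-ground nodes and solve the resulting linear system.
Node n1: branches {R1, R6, R13, R14, R17} → V_1 = 2.534
Node n2: branches {R4, R7, R13, R14} → V_2 = 2.523
Node n3: branches {R7, R9, R10, R11, R12} → V_3 = 0.02223
Node n4: branches {R8, R9, R11, R15} → V_4 = 0.01655
Node n5: branches {R1, R2, R3, R5, R12, R16, R17, Ix} → V_5 = 2.780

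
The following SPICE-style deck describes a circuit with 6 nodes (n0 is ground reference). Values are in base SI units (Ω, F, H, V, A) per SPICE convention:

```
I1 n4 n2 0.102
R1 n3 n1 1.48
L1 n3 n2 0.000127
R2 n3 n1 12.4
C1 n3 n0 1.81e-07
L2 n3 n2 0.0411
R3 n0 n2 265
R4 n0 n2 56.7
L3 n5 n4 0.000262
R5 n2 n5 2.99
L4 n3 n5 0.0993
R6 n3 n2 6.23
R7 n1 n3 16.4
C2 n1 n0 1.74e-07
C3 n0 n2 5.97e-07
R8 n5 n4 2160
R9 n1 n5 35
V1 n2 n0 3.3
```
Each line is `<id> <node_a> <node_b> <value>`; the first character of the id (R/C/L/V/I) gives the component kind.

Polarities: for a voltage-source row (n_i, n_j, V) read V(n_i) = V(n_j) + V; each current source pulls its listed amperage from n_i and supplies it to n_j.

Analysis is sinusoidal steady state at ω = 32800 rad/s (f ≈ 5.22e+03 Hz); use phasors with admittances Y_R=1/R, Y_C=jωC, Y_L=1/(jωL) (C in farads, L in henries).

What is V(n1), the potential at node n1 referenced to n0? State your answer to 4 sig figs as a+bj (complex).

Apply KCL at each of the 5 non-ground nodes and solve the resulting linear system.
Node n1: branches {R1, R2, R7, C2, R9} → V_1 = 3.369-0.1207j
Node n2: branches {I1, L1, L2, R3, R4, R5, R6, C3, V1} → V_2 = 3.300+0.000j
Node n3: branches {R1, L1, R2, C1, L2, L4, R6, R7} → V_3 = 3.382-0.1010j
Node n4: branches {I1, L3, R8} → V_4 = 3.021-0.8863j
Node n5: branches {L3, R5, L4, R8, R9} → V_5 = 3.024-0.009800j
Source currents: i(V1)=-0.07194-0.1039j

3.369-0.1207j V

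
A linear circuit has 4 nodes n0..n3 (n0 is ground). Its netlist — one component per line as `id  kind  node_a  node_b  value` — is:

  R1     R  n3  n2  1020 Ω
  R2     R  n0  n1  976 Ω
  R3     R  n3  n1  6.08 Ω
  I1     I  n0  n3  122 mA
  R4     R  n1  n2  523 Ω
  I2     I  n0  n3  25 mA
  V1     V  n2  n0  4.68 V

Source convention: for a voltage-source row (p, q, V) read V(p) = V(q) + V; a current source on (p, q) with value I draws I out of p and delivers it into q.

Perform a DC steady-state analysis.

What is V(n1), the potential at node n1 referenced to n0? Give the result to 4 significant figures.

40.82 V

Element admittances at DC:
  Y(R1) = 0.0009804 S between n3,n2
  Y(R2) = 0.001025 S between n0,n1
  Y(R3) = 0.1645 S between n3,n1
  I1: injects 0.122 A into n3 (from n0)
  Y(R4) = 0.001912 S between n1,n2
  I2: injects 0.025 A into n3 (from n0)
  V1: constraint V(n2)−V(n0) = 4.68
Assemble and solve the 4×4 MNA system:
  V(n1)=40.82  V(n2)=4.680  V(n3)=41.49
  i(V1)=0.1052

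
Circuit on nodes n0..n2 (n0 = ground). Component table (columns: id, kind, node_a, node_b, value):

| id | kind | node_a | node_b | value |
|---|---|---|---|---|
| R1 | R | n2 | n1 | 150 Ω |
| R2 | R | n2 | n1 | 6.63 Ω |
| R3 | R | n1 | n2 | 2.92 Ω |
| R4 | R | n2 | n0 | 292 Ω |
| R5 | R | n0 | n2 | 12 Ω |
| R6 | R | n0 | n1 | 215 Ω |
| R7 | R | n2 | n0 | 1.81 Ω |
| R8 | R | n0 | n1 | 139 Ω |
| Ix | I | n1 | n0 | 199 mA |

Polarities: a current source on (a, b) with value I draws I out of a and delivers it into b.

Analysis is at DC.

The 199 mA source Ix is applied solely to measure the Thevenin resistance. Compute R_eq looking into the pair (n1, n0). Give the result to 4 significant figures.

Apply KCL at each of the 2 non-ground nodes and solve the resulting linear system.
Node n1: branches {R1, R2, R3, R6, R8, Ix} → V_1 = -0.6806
Node n2: branches {R1, R2, R3, R4, R5, R7} → V_2 = -0.2987

R_eq = 3.420 Ω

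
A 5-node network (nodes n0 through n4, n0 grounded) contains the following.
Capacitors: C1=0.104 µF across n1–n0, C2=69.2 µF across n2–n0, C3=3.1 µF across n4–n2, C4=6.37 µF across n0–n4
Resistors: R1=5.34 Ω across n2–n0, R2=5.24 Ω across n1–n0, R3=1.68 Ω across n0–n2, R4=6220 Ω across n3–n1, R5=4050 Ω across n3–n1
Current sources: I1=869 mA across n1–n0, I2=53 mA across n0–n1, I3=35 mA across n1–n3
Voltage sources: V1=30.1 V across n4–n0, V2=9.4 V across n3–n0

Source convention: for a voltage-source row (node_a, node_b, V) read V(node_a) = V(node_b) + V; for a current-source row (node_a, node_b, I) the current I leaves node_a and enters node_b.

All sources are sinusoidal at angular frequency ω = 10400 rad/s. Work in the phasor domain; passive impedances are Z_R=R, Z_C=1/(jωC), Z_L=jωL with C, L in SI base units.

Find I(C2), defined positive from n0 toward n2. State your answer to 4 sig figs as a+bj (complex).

0.4640-0.4459j A

Apply KCL at each of the 4 non-ground nodes and solve the resulting linear system.
Node n1: branches {C1, I1, R2, R4, I2, R5, I3} → V_1 = -4.430+0.02505j
Node n2: branches {R1, C2, C3, R3} → V_2 = 0.6196+0.6448j
Node n3: branches {R4, R5, I3, V2} → V_3 = 9.400+0.000j
Node n4: branches {C3, C4, V1} → V_4 = 30.10+0.000j
Source currents: i(V1)=-0.02079-2.945j, i(V2)=0.02936+1.021e-05j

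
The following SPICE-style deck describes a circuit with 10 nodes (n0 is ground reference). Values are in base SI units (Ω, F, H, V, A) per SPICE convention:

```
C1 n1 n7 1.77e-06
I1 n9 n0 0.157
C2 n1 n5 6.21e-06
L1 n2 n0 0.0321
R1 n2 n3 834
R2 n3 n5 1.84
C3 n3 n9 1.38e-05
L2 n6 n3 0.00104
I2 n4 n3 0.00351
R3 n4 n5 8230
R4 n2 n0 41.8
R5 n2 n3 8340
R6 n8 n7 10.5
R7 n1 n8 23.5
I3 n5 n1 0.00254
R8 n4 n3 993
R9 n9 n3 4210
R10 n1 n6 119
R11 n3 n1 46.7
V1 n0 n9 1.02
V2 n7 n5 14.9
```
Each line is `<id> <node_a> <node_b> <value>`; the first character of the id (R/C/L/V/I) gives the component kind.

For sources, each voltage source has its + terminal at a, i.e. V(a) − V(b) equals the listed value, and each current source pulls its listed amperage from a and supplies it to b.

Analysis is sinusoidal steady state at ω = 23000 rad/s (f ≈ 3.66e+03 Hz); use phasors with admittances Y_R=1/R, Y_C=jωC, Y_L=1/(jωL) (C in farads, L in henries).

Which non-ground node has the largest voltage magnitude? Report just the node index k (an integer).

Apply KCL at each of the 9 non-ground nodes and solve the resulting linear system.
Node n1: branches {C1, C2, R7, I3, R10, R11} → V_1 = 2.515-1.177j
Node n2: branches {L1, R1, R4, R5} → V_2 = -0.05313-0.003061j
Node n3: branches {R1, R2, C3, L2, I2, R5, R8, R9, R11} → V_3 = -1.020-0.004018j
Node n4: branches {I2, R3, R8} → V_4 = -4.151+0.003970j
Node n5: branches {C2, R2, R3, I3, V2} → V_5 = -1.209+0.07017j
Node n6: branches {L2, R10} → V_6 = -0.6561+0.6335j
Node n7: branches {C1, R6, V2} → V_7 = 13.69+0.07017j
Node n8: branches {R6, R7} → V_8 = 10.24-0.3149j
Node n9: branches {I1, C3, R9, V1} → V_9 = -1.020+0.000j
Source currents: i(V1)=0.1557-1.262e-06j, i(V2)=-0.2779-0.4916j

7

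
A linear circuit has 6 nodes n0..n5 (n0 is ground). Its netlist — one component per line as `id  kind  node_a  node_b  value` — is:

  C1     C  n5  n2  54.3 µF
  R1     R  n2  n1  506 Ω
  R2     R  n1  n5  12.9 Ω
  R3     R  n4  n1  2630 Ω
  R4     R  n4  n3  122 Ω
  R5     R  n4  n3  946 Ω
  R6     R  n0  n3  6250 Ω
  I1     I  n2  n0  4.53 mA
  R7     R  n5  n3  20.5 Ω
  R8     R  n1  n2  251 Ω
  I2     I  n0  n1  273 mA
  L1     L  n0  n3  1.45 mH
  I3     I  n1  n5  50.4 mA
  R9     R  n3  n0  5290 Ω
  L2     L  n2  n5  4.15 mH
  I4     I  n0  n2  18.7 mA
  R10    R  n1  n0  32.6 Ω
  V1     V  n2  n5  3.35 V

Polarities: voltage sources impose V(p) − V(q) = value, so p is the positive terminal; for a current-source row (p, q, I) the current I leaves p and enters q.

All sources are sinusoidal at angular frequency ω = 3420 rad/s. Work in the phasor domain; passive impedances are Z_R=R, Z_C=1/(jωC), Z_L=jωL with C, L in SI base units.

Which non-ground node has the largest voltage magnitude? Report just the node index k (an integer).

2

Element admittances at ω=3420 rad/s:
  Y(C1) = 0.000+0.1857j S between n5,n2
  Y(R1) = 0.001976+0.000j S between n2,n1
  Y(R2) = 0.07752+0.000j S between n1,n5
  Y(R3) = 0.0003802+0.000j S between n4,n1
  Y(R4) = 0.008197+0.000j S between n4,n3
  Y(R5) = 0.001057+0.000j S between n4,n3
  Y(R6) = 0.0001600+0.000j S between n0,n3
  I1: injects 0.00453 A into n0 (from n2)
  Y(R7) = 0.04878+0.000j S between n5,n3
  Y(R8) = 0.003984+0.000j S between n1,n2
  I2: injects 0.273 A into n1 (from n0)
  Y(L1) = 0.000-0.2017j S between n0,n3
  I3: injects 0.0504 A into n5 (from n1)
  Y(R9) = 0.0001890+0.000j S between n3,n0
  Y(L2) = 0.000-0.07046j S between n2,n5
  I4: injects 0.0187 A into n2 (from n0)
  Y(R10) = 0.03067+0.000j S between n1,n0
  V1: constraint V(n2)−V(n5) = 3.35
Assemble and solve the 6×6 MNA system:
  V(n1)=4.408+0.3796j  V(n2)=6.491+0.5175j  V(n3)=0.05905+0.7534j  V(n4)=0.2307+0.7387j  V(n5)=3.141+0.5175j
  i(V1)=0.001754-0.3869j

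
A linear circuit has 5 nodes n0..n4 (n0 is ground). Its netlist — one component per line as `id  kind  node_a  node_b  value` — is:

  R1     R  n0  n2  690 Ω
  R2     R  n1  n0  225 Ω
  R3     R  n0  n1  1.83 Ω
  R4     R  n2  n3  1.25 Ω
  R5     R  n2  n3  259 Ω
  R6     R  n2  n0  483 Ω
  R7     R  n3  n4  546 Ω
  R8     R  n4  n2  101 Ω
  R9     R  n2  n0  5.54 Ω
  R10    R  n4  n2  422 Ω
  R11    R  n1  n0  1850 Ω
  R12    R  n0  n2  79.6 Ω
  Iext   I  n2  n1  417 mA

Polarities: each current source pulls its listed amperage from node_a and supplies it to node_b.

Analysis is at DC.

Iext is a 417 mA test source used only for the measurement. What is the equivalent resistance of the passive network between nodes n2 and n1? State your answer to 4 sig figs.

Apply KCL at each of the 4 non-ground nodes and solve the resulting linear system.
Node n1: branches {R2, R3, R11, Iext} → V_1 = 0.7562
Node n2: branches {R1, R4, R5, R6, R8, R9, R10, R12, Iext} → V_2 = -2.121
Node n3: branches {R4, R5, R7} → V_3 = -2.121
Node n4: branches {R7, R8, R10} → V_4 = -2.121

R_eq = 6.900 Ω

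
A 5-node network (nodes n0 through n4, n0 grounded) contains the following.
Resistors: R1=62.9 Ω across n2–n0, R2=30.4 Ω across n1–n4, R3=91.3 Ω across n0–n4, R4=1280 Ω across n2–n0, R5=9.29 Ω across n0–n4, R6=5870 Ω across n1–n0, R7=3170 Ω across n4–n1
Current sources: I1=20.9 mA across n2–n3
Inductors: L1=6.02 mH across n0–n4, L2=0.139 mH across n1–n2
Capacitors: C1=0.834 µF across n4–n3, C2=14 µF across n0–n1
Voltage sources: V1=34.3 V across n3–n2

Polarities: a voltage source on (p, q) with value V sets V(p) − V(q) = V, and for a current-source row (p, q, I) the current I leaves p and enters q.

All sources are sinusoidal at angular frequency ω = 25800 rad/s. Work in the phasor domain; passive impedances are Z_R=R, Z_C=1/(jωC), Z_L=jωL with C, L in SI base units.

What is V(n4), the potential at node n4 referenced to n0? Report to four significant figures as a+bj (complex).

0.1811+5.037j V

Apply KCL at each of the 4 non-ground nodes and solve the resulting linear system.
Node n1: branches {R2, L2, R6, C2, R7} → V_1 = -1.638+0.1974j
Node n2: branches {R1, I1, R4, L2, V1} → V_2 = 1.060-0.2760j
Node n3: branches {I1, C1, V1} → V_3 = 35.36-0.2760j
Node n4: branches {R2, L1, R3, C1, R5, R7} → V_4 = 0.1811+5.037j
Source currents: i(V1)=-0.09342-0.7570j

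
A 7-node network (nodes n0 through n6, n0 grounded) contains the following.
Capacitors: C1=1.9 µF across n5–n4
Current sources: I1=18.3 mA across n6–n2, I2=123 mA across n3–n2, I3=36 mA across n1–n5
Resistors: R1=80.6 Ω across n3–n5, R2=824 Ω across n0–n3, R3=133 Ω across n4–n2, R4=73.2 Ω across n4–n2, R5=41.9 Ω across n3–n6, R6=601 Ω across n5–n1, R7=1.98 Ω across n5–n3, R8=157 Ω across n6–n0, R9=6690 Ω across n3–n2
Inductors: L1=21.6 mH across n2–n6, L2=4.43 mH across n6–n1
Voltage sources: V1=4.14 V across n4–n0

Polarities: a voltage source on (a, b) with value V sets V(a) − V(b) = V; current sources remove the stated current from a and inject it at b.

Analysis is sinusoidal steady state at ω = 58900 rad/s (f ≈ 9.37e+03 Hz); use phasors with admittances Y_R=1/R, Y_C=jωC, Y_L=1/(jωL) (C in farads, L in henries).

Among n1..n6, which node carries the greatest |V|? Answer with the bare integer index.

2

Element admittances at ω=58900 rad/s:
  Y(C1) = 0.000+0.1119j S between n5,n4
  I1: injects 0.0183 A into n2 (from n6)
  I2: injects 0.123 A into n2 (from n3)
  Y(R1) = 0.01241+0.000j S between n3,n5
  Y(L1) = 0.000-0.0007860j S between n2,n6
  Y(R2) = 0.001214+0.000j S between n0,n3
  Y(R3) = 0.007519+0.000j S between n4,n2
  Y(R4) = 0.01366+0.000j S between n4,n2
  Y(L2) = 0.000-0.003832j S between n6,n1
  Y(R5) = 0.02387+0.000j S between n3,n6
  I3: injects 0.036 A into n5 (from n1)
  Y(R6) = 0.001664+0.000j S between n5,n1
  Y(R7) = 0.5051+0.000j S between n5,n3
  Y(R8) = 0.006369+0.000j S between n6,n0
  Y(R9) = 0.0001495+0.000j S between n3,n2
  V1: constraint V(n4)−V(n0) = 4.14
Assemble and solve the 7×7 MNA system:
  V(n1)=-1.705-5.699j  V(n2)=10.79+0.3569j  V(n3)=3.639+1.366j  V(n4)=4.140+0.000j  V(n5)=3.988+1.376j  V(n6)=1.367+1.223j
  i(V1)=-0.01313-0.009447j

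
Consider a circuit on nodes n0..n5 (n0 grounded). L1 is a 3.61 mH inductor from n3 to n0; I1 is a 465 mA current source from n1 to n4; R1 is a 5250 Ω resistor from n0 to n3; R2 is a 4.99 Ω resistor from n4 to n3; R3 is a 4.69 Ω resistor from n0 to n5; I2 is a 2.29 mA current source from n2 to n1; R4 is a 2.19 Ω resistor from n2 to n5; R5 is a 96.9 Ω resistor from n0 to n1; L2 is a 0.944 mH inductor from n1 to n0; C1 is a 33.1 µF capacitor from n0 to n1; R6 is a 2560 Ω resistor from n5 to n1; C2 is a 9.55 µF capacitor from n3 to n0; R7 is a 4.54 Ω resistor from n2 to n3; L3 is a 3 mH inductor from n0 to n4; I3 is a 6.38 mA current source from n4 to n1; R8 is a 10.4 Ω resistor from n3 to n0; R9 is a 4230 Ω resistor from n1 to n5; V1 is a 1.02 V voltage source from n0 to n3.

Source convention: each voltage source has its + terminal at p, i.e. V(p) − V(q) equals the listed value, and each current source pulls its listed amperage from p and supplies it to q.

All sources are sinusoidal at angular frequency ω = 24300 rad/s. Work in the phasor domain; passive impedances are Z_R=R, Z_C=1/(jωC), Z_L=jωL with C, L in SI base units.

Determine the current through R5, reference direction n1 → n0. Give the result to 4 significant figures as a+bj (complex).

-8.910e-05+0.006193j A

Apply KCL at each of the 5 non-ground nodes and solve the resulting linear system.
Node n1: branches {I1, I2, R5, L2, C1, R6, I3, R9} → V_1 = -0.008634+0.6001j
Node n2: branches {I2, R4, R7} → V_2 = -0.6203+0.0007003j
Node n3: branches {L1, R1, R2, C2, R7, R8, V1} → V_3 = -1.020+0.000j
Node n4: branches {I1, R2, L3, I3} → V_4 = 1.263+0.08642j
Node n5: branches {R3, R4, R6, R9} → V_5 = -0.4224+0.001038j
Source currents: i(V1)=-0.6437-0.2426j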